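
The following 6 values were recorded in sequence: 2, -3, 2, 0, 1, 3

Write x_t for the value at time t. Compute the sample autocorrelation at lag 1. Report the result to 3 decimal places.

Mean x̄ = (2 − 3 + 2 + 0 + 1 + 3)/6 = 0.8333
Deviations from mean: 1.1667, -3.8333, 1.1667, -0.8333, 0.1667, 2.1667
Σ(x_t−x̄)(x_{t+1}−x̄) = (-4.4722) + (-4.4722) + (-0.9722) + (-0.1389) + (0.3611) = -9.6944
Denominator Σ(x_t−x̄)² = 22.8333
r_1 = -9.6944 / 22.8333 = -0.425

-0.425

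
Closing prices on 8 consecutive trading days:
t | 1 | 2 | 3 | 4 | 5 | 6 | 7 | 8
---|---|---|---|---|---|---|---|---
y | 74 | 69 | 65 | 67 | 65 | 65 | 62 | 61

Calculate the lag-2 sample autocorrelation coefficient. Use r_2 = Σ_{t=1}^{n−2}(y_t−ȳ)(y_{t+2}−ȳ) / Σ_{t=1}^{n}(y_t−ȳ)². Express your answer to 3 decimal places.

0.034

Mean ȳ = (74 + 69 + 65 + 67 + 65 + 65 + 62 + 61)/8 = 66.0000
Σ(y_t−ȳ)(y_{t+2}−ȳ) = (-8.0000) + (3.0000) + (1.0000) + (-1.0000) + (4.0000) + (5.0000) = 4.0000
Denominator Σ(y_t−ȳ)² = 118.0000
r_2 = 4.0000 / 118.0000 = 0.034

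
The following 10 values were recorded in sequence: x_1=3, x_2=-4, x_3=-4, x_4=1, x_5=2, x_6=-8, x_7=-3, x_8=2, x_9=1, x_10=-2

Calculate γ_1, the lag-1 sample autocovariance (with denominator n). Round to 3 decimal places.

-1.304

Mean x̄ = (3 − 4 − 4 + 1 + 2 − 8 − 3 + 2 + 1 − 2)/10 = -1.2000
Σ_{t=1}^{9}(x_t−x̄)(x_{t+1}−x̄) = -13.0400
γ_1 = -13.0400 / 10 = -1.304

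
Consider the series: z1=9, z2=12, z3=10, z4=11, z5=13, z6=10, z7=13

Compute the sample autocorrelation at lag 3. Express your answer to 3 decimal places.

Mean z̄ = (9 + 12 + 10 + 11 + 13 + 10 + 13)/7 = 11.1429
Deviations from mean: -2.1429, 0.8571, -1.1429, -0.1429, 1.8571, -1.1429, 1.8571
Σ(z_t−z̄)(z_{t+3}−z̄) = (0.3061) + (1.5918) + (1.3061) + (-0.2653) = 2.9388
Denominator Σ(z_t−z̄)² = 14.8571
r_3 = 2.9388 / 14.8571 = 0.198

0.198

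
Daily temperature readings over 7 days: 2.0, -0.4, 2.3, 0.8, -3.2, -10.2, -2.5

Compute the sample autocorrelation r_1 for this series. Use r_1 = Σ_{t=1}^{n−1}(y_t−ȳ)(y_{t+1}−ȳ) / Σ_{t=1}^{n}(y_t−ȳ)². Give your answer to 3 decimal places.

0.320

Mean ȳ = (2.0 − 0.4 + 2.3 + 0.8 − 3.2 − 10.2 − 2.5)/7 = -1.6000
Deviations from mean: 3.6000, 1.2000, 3.9000, 2.4000, -1.6000, -8.6000, -0.9000
Numerator Σ_{t=1}^{6}(y_t−ȳ)(y_{t+1}−ȳ) = 36.0200
Denominator Σ(y_t−ȳ)² = 112.7000
r_1 = 36.0200 / 112.7000 = 0.320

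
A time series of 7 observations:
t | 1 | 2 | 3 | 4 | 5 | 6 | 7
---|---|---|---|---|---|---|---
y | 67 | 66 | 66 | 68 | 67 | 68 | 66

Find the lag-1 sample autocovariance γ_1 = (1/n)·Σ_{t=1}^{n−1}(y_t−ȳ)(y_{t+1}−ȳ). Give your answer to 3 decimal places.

Mean ȳ = (67 + 66 + 66 + 68 + 67 + 68 + 66)/7 = 66.8571
Σ_{t=1}^{6}(y_t−ȳ)(y_{t+1}−ȳ) = -1.0204
γ_1 = -1.0204 / 7 = -0.146

-0.146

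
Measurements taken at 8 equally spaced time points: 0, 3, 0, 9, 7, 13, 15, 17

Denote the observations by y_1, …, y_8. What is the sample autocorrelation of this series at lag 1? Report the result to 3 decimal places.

0.529

Mean ȳ = (0 + 3 + 0 + 9 + 7 + 13 + 15 + 17)/8 = 8.0000
Σ(y_t−ȳ)(y_{t+1}−ȳ) = (40.0000) + (40.0000) + (-8.0000) + (-1.0000) + (-5.0000) + (35.0000) + (63.0000) = 164.0000
Denominator Σ(y_t−ȳ)² = 310.0000
r_1 = 164.0000 / 310.0000 = 0.529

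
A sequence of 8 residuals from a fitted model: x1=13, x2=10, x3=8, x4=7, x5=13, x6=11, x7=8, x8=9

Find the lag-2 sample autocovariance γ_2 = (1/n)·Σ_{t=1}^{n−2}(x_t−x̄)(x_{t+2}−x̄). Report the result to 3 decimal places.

-2.770

Mean x̄ = (13 + 10 + 8 + 7 + 13 + 11 + 8 + 9)/8 = 9.8750
Σ_{t=1}^{6}(x_t−x̄)(x_{t+2}−x̄) = -22.1563
γ_2 = -22.1563 / 8 = -2.770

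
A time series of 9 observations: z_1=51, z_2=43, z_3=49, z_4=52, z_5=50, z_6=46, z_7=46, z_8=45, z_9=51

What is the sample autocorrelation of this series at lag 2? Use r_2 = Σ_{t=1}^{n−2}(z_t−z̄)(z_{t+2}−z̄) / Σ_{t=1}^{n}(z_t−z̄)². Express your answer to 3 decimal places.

-0.338

Mean z̄ = (51 + 43 + 49 + 52 + 50 + 46 + 46 + 45 + 51)/9 = 48.1111
Numerator Σ_{t=1}^{7}(z_t−z̄)(z_{t+2}−z̄) = -27.3580
Denominator Σ(z_t−z̄)² = 80.8889
r_2 = -27.3580 / 80.8889 = -0.338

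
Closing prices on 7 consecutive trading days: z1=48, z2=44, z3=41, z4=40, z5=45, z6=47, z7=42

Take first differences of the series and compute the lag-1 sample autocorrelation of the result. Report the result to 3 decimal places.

0.162

First differences Δz: -4, -3, -1, 5, 2, -5
Mean of differences = -1.0000
Numerator Σ(Δz_t−Δz̄)(Δz_{t+1}−Δz̄) = 12.0000
Denominator Σ(Δz_t−Δz̄)² = 74.0000
r_1(Δz) = 12.0000 / 74.0000 = 0.162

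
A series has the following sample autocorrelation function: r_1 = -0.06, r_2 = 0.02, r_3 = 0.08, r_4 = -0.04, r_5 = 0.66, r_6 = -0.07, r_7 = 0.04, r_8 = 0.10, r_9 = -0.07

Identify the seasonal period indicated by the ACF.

5

The largest autocorrelation is r_5 = 0.66; the remaining lags stay at or below 0.10.
The dominant spike at lag 5 indicates a seasonal period of 5.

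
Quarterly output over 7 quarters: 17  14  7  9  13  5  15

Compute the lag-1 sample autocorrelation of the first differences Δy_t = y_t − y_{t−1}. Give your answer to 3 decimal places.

-0.415

First differences Δy: -3, -7, 2, 4, -8, 10
Mean of differences = -0.3333
Numerator Σ(Δy_t−Δȳ)(Δy_{t+1}−Δȳ) = -100.1111
Denominator Σ(Δy_t−Δȳ)² = 241.3333
r_1(Δy) = -100.1111 / 241.3333 = -0.415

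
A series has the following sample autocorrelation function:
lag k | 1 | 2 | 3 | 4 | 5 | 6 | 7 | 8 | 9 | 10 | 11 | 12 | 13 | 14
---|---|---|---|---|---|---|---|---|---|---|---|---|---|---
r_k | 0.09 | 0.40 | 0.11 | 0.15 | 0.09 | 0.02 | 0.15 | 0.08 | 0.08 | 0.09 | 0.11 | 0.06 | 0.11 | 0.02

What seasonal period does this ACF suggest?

2

The largest autocorrelation is r_2 = 0.40; the remaining lags stay at or below 0.15.
The dominant spike at lag 2 indicates a seasonal period of 2.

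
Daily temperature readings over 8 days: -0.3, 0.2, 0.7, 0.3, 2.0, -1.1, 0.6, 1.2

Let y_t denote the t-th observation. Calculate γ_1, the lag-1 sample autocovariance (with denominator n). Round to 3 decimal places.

-0.333

Mean ȳ = (-0.3 + 0.2 + 0.7 + 0.3 + 2.0 − 1.1 + 0.6 + 1.2)/8 = 0.4500
Σ_{t=1}^{7}(y_t−ȳ)(y_{t+1}−ȳ) = -2.6675
γ_1 = -2.6675 / 8 = -0.333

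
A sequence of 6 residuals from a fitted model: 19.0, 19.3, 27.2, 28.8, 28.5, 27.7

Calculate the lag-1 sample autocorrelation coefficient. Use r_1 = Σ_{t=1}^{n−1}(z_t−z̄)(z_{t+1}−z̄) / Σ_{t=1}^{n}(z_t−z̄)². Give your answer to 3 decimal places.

0.489

Mean z̄ = (19.0 + 19.3 + 27.2 + 28.8 + 28.5 + 27.7)/6 = 25.0833
Deviations from mean: -6.0833, -5.7833, 2.1167, 3.7167, 3.4167, 2.6167
Numerator Σ_{t=1}^{5}(z_t−z̄)(z_{t+1}−z̄) = 52.4464
Denominator Σ(z_t−z̄)² = 107.2683
r_1 = 52.4464 / 107.2683 = 0.489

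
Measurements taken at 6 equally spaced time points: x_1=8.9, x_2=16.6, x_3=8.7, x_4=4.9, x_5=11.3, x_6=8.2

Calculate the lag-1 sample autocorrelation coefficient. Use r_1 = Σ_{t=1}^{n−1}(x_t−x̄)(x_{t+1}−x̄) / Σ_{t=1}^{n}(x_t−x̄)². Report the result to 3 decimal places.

Mean x̄ = (8.9 + 16.6 + 8.7 + 4.9 + 11.3 + 8.2)/6 = 9.7667
Deviations from mean: -0.8667, 6.8333, -1.0667, -4.8667, 1.5333, -1.5667
Numerator Σ_{t=1}^{5}(x_t−x̄)(x_{t+1}−x̄) = -17.8844
Denominator Σ(x_t−x̄)² = 77.0733
r_1 = -17.8844 / 77.0733 = -0.232

-0.232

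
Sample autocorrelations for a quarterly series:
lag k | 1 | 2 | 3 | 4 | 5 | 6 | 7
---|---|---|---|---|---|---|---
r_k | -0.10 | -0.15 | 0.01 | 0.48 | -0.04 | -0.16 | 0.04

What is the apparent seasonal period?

The largest autocorrelation is r_4 = 0.48; the remaining lags stay at or below 0.04.
The dominant spike at lag 4 indicates a seasonal period of 4.

4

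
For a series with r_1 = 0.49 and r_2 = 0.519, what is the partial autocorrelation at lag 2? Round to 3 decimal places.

0.367

φ_{22} = (r_2 − r_1²) / (1 − r_1²)
r_1² = (0.49)² = 0.2401
Numerator = 0.519 − 0.2401 = 0.2789; denominator = 1 − 0.2401 = 0.7599
φ_{22} = 0.2789 / 0.7599 = 0.367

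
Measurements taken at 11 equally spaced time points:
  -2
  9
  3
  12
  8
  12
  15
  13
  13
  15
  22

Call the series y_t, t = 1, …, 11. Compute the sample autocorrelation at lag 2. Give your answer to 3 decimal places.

0.379

Mean ȳ = (-2 + 9 + 3 + 12 + 8 + 12 + 15 + 13 + 13 + 15 + 22)/11 = 10.9091
Numerator Σ_{t=1}^{9}(y_t−ȳ)(y_{t+2}−ȳ) = 154.8926
Denominator Σ(y_t−ȳ)² = 408.9091
r_2 = 154.8926 / 408.9091 = 0.379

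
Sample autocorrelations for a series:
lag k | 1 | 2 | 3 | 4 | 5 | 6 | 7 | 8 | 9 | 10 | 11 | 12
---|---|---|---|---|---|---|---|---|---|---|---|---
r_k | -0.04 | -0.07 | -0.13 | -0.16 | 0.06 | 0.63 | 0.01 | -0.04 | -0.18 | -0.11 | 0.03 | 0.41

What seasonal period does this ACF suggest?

6

The largest autocorrelation is r_6 = 0.63, with a weaker echo at lag 12 (0.41); the remaining lags stay at or below 0.06.
The dominant spike at lag 6 indicates a seasonal period of 6.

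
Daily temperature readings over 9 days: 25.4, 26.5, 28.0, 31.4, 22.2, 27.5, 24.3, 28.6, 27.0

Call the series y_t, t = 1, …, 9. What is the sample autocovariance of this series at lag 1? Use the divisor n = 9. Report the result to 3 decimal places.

Mean ȳ = (25.4 + 26.5 + 28.0 + 31.4 + 22.2 + 27.5 + 24.3 + 28.6 + 27.0)/9 = 26.7667
Σ_{t=1}^{8}(y_t−ȳ)(y_{t+1}−ȳ) = -24.6611
γ_1 = -24.6611 / 9 = -2.740

-2.740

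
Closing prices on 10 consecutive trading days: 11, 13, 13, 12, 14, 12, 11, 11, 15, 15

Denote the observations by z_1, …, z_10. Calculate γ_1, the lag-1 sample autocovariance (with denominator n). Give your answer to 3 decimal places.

Mean z̄ = (11 + 13 + 13 + 12 + 14 + 12 + 11 + 11 + 15 + 15)/10 = 12.7000
Σ_{t=1}^{9}(z_t−z̄)(z_{t+1}−z̄) = 3.0100
γ_1 = 3.0100 / 10 = 0.301

0.301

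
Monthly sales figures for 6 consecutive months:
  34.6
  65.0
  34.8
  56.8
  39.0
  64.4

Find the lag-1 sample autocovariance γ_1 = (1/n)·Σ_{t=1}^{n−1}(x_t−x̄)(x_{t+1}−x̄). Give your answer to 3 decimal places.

Mean x̄ = (34.6 + 65.0 + 34.8 + 56.8 + 39.0 + 64.4)/6 = 49.1000
Deviations: -14.5000, 15.9000, -14.3000, 7.7000, -10.1000, 15.3000
Σ_{t=1}^{5}(x_t−x̄)(x_{t+1}−x̄) = -800.3300
γ_1 = -800.3300 / 6 = -133.388

-133.388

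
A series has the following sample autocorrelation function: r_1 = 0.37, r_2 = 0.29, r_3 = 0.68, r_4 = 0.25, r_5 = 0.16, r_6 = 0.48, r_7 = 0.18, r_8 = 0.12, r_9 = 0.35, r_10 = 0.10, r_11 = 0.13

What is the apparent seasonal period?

The largest autocorrelation is r_3 = 0.68, with a weaker echo at lag 6 (0.48); the remaining lags stay at or below 0.37. The elevated value at lag 1 (0.37), dropping to 0.29 at lag 2, reflects decaying short-term dependence rather than seasonality.
The dominant spike at lag 3 indicates a seasonal period of 3.

3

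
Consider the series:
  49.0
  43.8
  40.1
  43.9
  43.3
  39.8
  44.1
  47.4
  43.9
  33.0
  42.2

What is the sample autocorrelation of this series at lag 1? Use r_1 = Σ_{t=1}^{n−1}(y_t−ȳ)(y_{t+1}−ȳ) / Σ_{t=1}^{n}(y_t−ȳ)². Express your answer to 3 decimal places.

Mean ȳ = (49.0 + 43.8 + 40.1 + 43.9 + 43.3 + 39.8 + 44.1 + 47.4 + 43.9 + 33.0 + 42.2)/11 = 42.7727
Numerator Σ_{t=1}^{10}(y_t−ȳ)(y_{t+1}−ȳ) = 1.6583
Denominator Σ(y_t−ȳ)² = 177.6418
r_1 = 1.6583 / 177.6418 = 0.009

0.009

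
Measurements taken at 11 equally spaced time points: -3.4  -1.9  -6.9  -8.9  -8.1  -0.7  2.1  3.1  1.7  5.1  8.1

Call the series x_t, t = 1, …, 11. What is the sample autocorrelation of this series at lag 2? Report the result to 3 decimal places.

0.322

Mean x̄ = (-3.4 − 1.9 − 6.9 − 8.9 − 8.1 − 0.7 + 2.1 + 3.1 + 1.7 + 5.1 + 8.1)/11 = -0.8909
Numerator Σ_{t=1}^{9}(x_t−x̄)(x_{t+2}−x̄) = 99.1035
Denominator Σ(x_t−x̄)² = 307.8891
r_2 = 99.1035 / 307.8891 = 0.322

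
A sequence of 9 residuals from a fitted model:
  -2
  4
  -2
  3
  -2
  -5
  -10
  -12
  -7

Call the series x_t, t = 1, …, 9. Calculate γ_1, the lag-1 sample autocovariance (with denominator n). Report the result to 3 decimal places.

14.951

Mean x̄ = (-2 + 4 − 2 + 3 − 2 − 5 − 10 − 12 − 7)/9 = -3.6667
Σ_{t=1}^{8}(x_t−x̄)(x_{t+1}−x̄) = 134.5556
γ_1 = 134.5556 / 9 = 14.951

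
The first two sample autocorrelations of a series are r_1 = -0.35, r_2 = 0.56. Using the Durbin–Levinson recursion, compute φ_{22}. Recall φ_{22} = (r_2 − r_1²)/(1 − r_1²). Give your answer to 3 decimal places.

φ_{22} = (r_2 − r_1²) / (1 − r_1²)
r_1² = (-0.35)² = 0.1225
Numerator = 0.56 − 0.1225 = 0.4375; denominator = 1 − 0.1225 = 0.8775
φ_{22} = 0.4375 / 0.8775 = 0.499

0.499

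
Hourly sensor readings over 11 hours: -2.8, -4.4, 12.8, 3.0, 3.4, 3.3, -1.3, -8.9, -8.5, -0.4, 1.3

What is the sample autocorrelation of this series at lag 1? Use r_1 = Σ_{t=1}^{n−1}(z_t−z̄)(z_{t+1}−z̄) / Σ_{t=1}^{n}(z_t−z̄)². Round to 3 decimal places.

Mean z̄ = (-2.8 − 4.4 + 12.8 + 3.0 + 3.4 + 3.3 − 1.3 − 8.9 − 8.5 − 0.4 + 1.3)/11 = -0.2273
Numerator Σ_{t=1}^{10}(z_t−z̄)(z_{t+1}−z̄) = 101.3511
Denominator Σ(z_t−z̄)² = 376.9218
r_1 = 101.3511 / 376.9218 = 0.269

0.269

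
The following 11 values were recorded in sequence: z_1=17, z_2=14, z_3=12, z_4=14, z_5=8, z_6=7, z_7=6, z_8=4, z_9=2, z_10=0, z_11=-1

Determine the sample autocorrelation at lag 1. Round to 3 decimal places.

Mean z̄ = (17 + 14 + 12 + 14 + 8 + 7 + 6 + 4 + 2 + 0 − 1)/11 = 7.5455
Numerator Σ_{t=1}^{10}(z_t−z̄)(z_{t+1}−z̄) = 253.5207
Denominator Σ(z_t−z̄)² = 368.7273
r_1 = 253.5207 / 368.7273 = 0.688

0.688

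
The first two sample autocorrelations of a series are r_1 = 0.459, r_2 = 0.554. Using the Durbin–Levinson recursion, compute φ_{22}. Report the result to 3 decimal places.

φ_{22} = (r_2 − r_1²) / (1 − r_1²)
r_1² = (0.459)² = 0.210681
Numerator = 0.554 − 0.2107 = 0.3433; denominator = 1 − 0.2107 = 0.7893
φ_{22} = 0.3433 / 0.7893 = 0.435

0.435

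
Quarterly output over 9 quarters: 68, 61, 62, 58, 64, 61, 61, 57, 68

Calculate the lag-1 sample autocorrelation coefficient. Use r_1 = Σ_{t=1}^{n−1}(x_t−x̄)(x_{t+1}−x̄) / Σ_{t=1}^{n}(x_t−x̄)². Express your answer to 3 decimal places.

-0.316

Mean x̄ = (68 + 61 + 62 + 58 + 64 + 61 + 61 + 57 + 68)/9 = 62.2222
Numerator Σ_{t=1}^{8}(x_t−x̄)(x_{t+1}−x̄) = -37.8272
Denominator Σ(x_t−x̄)² = 119.5556
r_1 = -37.8272 / 119.5556 = -0.316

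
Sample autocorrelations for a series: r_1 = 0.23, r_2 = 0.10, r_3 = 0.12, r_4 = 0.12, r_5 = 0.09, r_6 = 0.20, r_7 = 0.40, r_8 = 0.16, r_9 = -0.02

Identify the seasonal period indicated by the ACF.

7

The largest autocorrelation is r_7 = 0.40; the remaining lags stay at or below 0.23. The elevated value at lag 1 (0.23), dropping to 0.10 at lag 2, reflects decaying short-term dependence rather than seasonality.
The dominant spike at lag 7 indicates a seasonal period of 7.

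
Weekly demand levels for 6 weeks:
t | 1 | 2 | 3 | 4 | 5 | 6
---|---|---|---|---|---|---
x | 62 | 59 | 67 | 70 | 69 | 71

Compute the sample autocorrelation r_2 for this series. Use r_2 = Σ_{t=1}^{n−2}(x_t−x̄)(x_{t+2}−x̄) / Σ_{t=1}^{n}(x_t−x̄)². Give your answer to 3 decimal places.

-0.094

Mean x̄ = (62 + 59 + 67 + 70 + 69 + 71)/6 = 66.3333
Deviations from mean: -4.3333, -7.3333, 0.6667, 3.6667, 2.6667, 4.6667
Σ(x_t−x̄)(x_{t+2}−x̄) = (-2.8889) + (-26.8889) + (1.7778) + (17.1111) = -10.8889
Denominator Σ(x_t−x̄)² = 115.3333
r_2 = -10.8889 / 115.3333 = -0.094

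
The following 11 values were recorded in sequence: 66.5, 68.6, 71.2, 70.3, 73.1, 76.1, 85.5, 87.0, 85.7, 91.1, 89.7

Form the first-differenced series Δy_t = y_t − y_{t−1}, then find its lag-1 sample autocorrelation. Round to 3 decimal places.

First differences Δy: 2.1, 2.6, -0.9, 2.8, 3.0, 9.4, 1.5, -1.3, 5.4, -1.4
Mean of differences = 2.3200
Numerator Σ(Δy_t−Δȳ)(Δy_{t+1}−Δȳ) = -22.8124
Denominator Σ(Δy_t−Δȳ)² = 98.4160
r_1(Δy) = -22.8124 / 98.4160 = -0.232

-0.232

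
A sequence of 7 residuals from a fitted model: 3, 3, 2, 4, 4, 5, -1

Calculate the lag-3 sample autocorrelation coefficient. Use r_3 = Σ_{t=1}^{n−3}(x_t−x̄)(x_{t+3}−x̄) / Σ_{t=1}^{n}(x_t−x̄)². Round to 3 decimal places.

Mean x̄ = (3 + 3 + 2 + 4 + 4 + 5 − 1)/7 = 2.8571
Numerator Σ_{t=1}^{4}(x_t−x̄)(x_{t+3}−x̄) = -5.9184
Denominator Σ(x_t−x̄)² = 22.8571
r_3 = -5.9184 / 22.8571 = -0.259

-0.259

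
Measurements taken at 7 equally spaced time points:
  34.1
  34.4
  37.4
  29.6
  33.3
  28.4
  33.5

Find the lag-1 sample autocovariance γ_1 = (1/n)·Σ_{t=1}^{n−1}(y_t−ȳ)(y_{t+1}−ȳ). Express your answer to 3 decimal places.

Mean ȳ = (34.1 + 34.4 + 37.4 + 29.6 + 33.3 + 28.4 + 33.5)/7 = 32.9571
Deviations: 1.1429, 1.4429, 4.4429, -3.3571, 0.3429, -4.5571, 0.5429
Σ_{t=1}^{6}(y_t−ȳ)(y_{t+1}−ȳ) = -12.0433
γ_1 = -12.0433 / 7 = -1.720

-1.720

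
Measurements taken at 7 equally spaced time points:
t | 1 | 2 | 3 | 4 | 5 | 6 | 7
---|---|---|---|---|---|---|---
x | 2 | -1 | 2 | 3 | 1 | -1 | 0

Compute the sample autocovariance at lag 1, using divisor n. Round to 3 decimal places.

-0.023

Mean x̄ = (2 − 1 + 2 + 3 + 1 − 1 + 0)/7 = 0.8571
Deviations: 1.1429, -1.8571, 1.1429, 2.1429, 0.1429, -1.8571, -0.8571
Σ_{t=1}^{6}(x_t−x̄)(x_{t+1}−x̄) = -0.1633
γ_1 = -0.1633 / 7 = -0.023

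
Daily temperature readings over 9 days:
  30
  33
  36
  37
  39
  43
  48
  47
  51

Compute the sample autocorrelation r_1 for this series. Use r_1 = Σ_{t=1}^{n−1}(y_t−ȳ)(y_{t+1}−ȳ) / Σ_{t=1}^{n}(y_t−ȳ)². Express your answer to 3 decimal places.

0.638

Mean ȳ = (30 + 33 + 36 + 37 + 39 + 43 + 48 + 47 + 51)/9 = 40.4444
Numerator Σ_{t=1}^{8}(y_t−ȳ)(y_{t+1}−ȳ) = 265.4691
Denominator Σ(y_t−ȳ)² = 416.2222
r_1 = 265.4691 / 416.2222 = 0.638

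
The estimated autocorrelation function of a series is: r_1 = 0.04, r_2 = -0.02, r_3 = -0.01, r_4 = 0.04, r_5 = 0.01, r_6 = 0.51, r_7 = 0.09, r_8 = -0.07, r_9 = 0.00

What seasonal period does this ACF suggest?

6

The largest autocorrelation is r_6 = 0.51; the remaining lags stay at or below 0.09.
The dominant spike at lag 6 indicates a seasonal period of 6.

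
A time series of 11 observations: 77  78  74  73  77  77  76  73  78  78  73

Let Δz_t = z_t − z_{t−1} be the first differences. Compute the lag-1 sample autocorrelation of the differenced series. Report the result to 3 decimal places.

First differences Δz: 1, -4, -1, 4, 0, -1, -3, 5, 0, -5
Mean of differences = -0.4000
Numerator Σ(Δz_t−Δz̄)(Δz_{t+1}−Δz̄) = -16.1600
Denominator Σ(Δz_t−Δz̄)² = 92.4000
r_1(Δz) = -16.1600 / 92.4000 = -0.175

-0.175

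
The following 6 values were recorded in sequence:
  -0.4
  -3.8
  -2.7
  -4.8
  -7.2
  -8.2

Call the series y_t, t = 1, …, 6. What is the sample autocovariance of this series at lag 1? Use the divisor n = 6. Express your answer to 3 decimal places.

Mean ȳ = (-0.4 − 3.8 − 2.7 − 4.8 − 7.2 − 8.2)/6 = -4.5167
Deviations: 4.1167, 0.7167, 1.8167, -0.2833, -2.6833, -3.6833
Σ_{t=1}^{5}(y_t−ȳ)(y_{t+1}−ȳ) = 14.3814
γ_1 = 14.3814 / 6 = 2.397

2.397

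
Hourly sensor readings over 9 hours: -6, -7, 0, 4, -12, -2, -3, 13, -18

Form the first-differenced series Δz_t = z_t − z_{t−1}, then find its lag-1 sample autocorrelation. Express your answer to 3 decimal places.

-0.430

First differences Δz: -1, 7, 4, -16, 10, -1, 16, -31
Mean of differences = -1.5000
Numerator Σ(Δz_t−Δz̄)(Δz_{t+1}−Δz̄) = -697.2500
Denominator Σ(Δz_t−Δz̄)² = 1622.0000
r_1(Δz) = -697.2500 / 1622.0000 = -0.430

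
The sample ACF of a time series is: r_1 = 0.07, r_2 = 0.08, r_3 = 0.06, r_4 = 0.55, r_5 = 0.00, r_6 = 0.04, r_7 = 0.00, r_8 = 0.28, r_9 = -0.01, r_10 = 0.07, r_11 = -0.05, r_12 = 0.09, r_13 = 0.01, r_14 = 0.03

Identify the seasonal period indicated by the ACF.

4

The largest autocorrelation is r_4 = 0.55, with a weaker echo at lag 8 (0.28); the remaining lags stay at or below 0.09.
The dominant spike at lag 4 indicates a seasonal period of 4.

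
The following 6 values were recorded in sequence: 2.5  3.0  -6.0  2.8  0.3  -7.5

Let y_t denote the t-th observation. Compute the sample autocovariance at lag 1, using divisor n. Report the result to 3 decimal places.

-4.883

Mean ȳ = (2.5 + 3.0 − 6.0 + 2.8 + 0.3 − 7.5)/6 = -0.8167
Deviations: 3.3167, 3.8167, -5.1833, 3.6167, 1.1167, -6.6833
Σ_{t=1}^{5}(y_t−ȳ)(y_{t+1}−ȳ) = -29.2953
γ_1 = -29.2953 / 6 = -4.883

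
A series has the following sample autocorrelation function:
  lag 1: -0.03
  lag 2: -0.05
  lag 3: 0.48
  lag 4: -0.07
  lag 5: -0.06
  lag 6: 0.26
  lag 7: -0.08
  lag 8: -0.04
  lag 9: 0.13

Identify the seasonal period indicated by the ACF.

The largest autocorrelation is r_3 = 0.48, with a weaker echo at lag 6 (0.26); the remaining lags stay at or below 0.13.
The dominant spike at lag 3 indicates a seasonal period of 3.

3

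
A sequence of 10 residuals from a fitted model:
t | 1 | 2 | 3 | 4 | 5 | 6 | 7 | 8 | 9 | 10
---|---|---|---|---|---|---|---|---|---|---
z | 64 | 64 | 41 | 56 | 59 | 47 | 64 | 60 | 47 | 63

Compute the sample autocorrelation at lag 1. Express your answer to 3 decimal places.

Mean z̄ = (64 + 64 + 41 + 56 + 59 + 47 + 64 + 60 + 47 + 63)/10 = 56.5000
Numerator Σ_{t=1}^{9}(z_t−z̄)(z_{t+1}−z̄) = -217.2500
Denominator Σ(z_t−z̄)² = 650.5000
r_1 = -217.2500 / 650.5000 = -0.334

-0.334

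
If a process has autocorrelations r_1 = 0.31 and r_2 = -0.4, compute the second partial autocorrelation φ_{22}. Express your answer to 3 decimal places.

-0.549

φ_{22} = (r_2 − r_1²) / (1 − r_1²)
r_1² = (0.31)² = 0.0961
Numerator = -0.4 − 0.0961 = -0.4961; denominator = 1 − 0.0961 = 0.9039
φ_{22} = -0.4961 / 0.9039 = -0.549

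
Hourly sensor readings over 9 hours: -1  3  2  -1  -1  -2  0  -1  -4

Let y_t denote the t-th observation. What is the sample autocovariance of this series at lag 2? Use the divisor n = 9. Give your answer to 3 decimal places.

Mean ȳ = (-1 + 3 + 2 − 1 − 1 − 2 + 0 − 1 − 4)/9 = -0.5556
Σ_{t=1}^{7}(y_t−ȳ)(y_{t+2}−ȳ) = -4.7284
γ_2 = -4.7284 / 9 = -0.525

-0.525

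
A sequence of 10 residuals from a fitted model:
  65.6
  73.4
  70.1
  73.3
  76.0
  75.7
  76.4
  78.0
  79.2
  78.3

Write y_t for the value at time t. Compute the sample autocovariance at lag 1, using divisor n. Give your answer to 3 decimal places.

Mean ȳ = (65.6 + 73.4 + 70.1 + 73.3 + 76.0 + 75.7 + 76.4 + 78.0 + 79.2 + 78.3)/10 = 74.6000
Σ_{t=1}^{9}(y_t−ȳ)(y_{t+1}−ȳ) = 62.5300
γ_1 = 62.5300 / 10 = 6.253

6.253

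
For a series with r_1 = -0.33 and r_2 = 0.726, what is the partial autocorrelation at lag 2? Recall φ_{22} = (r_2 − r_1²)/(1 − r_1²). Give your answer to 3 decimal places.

0.693

φ_{22} = (r_2 − r_1²) / (1 − r_1²)
r_1² = (-0.33)² = 0.1089
Numerator = 0.726 − 0.1089 = 0.6171; denominator = 1 − 0.1089 = 0.8911
φ_{22} = 0.6171 / 0.8911 = 0.693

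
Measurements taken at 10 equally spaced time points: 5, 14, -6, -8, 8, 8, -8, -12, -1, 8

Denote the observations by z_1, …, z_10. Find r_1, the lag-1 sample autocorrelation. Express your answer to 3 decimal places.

0.103

Mean z̄ = (5 + 14 − 6 − 8 + 8 + 8 − 8 − 12 − 1 + 8)/10 = 0.8000
Numerator Σ_{t=1}^{9}(z_t−z̄)(z_{t+1}−z̄) = 73.3600
Denominator Σ(z_t−z̄)² = 715.6000
r_1 = 73.3600 / 715.6000 = 0.103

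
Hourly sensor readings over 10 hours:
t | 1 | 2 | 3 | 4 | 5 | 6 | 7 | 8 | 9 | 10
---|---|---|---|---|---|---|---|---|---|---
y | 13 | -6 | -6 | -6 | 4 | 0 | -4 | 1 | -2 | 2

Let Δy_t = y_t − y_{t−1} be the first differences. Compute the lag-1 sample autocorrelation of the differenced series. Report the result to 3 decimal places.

-0.128

First differences Δy: -19, 0, 0, 10, -4, -4, 5, -3, 4
Mean of differences = -1.2222
Numerator Σ(Δy_t−Δȳ)(Δy_{t+1}−Δȳ) = -67.6049
Denominator Σ(Δy_t−Δȳ)² = 529.5556
r_1(Δy) = -67.6049 / 529.5556 = -0.128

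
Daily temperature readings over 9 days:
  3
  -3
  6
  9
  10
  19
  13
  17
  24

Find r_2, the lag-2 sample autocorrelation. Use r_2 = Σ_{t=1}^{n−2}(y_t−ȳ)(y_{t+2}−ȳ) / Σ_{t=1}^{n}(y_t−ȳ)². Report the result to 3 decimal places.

Mean ȳ = (3 − 3 + 6 + 9 + 10 + 19 + 13 + 17 + 24)/9 = 10.8889
Σ(y_t−ȳ)(y_{t+2}−ȳ) = (38.5679) + (26.2346) + (4.3457) + (-15.3210) + (-1.8765) + (49.5679) + (27.6790) = 129.1975
Denominator Σ(y_t−ȳ)² = 562.8889
r_2 = 129.1975 / 562.8889 = 0.230

0.230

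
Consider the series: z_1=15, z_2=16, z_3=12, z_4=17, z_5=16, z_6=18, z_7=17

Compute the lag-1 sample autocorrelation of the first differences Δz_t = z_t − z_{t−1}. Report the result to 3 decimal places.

First differences Δz: 1, -4, 5, -1, 2, -1
Mean of differences = 0.3333
Numerator Σ(Δz_t−Δz̄)(Δz_{t+1}−Δz̄) = -33.7778
Denominator Σ(Δz_t−Δz̄)² = 47.3333
r_1(Δz) = -33.7778 / 47.3333 = -0.714

-0.714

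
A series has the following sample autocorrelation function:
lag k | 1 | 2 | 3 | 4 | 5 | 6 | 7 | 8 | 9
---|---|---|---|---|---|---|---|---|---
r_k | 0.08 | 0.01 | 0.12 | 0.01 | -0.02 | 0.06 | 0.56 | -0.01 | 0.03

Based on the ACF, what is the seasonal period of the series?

7

The largest autocorrelation is r_7 = 0.56; the remaining lags stay at or below 0.12.
The dominant spike at lag 7 indicates a seasonal period of 7.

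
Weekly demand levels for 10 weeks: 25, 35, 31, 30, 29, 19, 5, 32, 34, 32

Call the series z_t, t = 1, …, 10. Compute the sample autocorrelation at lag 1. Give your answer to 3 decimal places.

0.207

Mean z̄ = (25 + 35 + 31 + 30 + 29 + 19 + 5 + 32 + 34 + 32)/10 = 27.2000
Numerator Σ_{t=1}^{9}(z_t−z̄)(z_{t+1}−z̄) = 154.1600
Denominator Σ(z_t−z̄)² = 743.6000
r_1 = 154.1600 / 743.6000 = 0.207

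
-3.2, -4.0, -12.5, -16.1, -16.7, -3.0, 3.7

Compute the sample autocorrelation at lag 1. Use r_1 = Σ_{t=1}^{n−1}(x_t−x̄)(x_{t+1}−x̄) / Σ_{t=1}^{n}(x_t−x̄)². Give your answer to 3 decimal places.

0.362

Mean x̄ = (-3.2 − 4.0 − 12.5 − 16.1 − 16.7 − 3.0 + 3.7)/7 = -7.4000
Deviations from mean: 4.2000, 3.4000, -5.1000, -8.7000, -9.3000, 4.4000, 11.1000
Numerator Σ_{t=1}^{6}(x_t−x̄)(x_{t+1}−x̄) = 130.1400
Denominator Σ(x_t−x̄)² = 359.9600
r_1 = 130.1400 / 359.9600 = 0.362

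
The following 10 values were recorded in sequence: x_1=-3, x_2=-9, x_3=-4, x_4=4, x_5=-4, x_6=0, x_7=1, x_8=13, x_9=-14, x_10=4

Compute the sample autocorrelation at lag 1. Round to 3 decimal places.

Mean x̄ = (-3 − 9 − 4 + 4 − 4 + 0 + 1 + 13 − 14 + 4)/10 = -1.2000
Numerator Σ_{t=1}^{9}(x_t−x̄)(x_{t+1}−x̄) = -211.0400
Denominator Σ(x_t−x̄)² = 505.6000
r_1 = -211.0400 / 505.6000 = -0.417

-0.417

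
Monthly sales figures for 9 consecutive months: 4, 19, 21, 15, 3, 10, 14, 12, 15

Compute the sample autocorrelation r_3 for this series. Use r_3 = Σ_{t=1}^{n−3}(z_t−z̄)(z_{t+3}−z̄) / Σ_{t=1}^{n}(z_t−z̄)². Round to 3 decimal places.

-0.340

Mean z̄ = (4 + 19 + 21 + 15 + 3 + 10 + 14 + 12 + 15)/9 = 12.5556
Numerator Σ_{t=1}^{6}(z_t−z̄)(z_{t+3}−z̄) = -101.4815
Denominator Σ(z_t−z̄)² = 298.2222
r_3 = -101.4815 / 298.2222 = -0.340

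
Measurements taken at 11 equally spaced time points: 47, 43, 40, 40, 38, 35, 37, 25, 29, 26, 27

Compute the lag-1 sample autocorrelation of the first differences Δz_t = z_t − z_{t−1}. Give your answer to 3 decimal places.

-0.657

First differences Δz: -4, -3, 0, -2, -3, 2, -12, 4, -3, 1
Mean of differences = -2.0000
Numerator Σ(Δz_t−Δz̄)(Δz_{t+1}−Δz̄) = -113.0000
Denominator Σ(Δz_t−Δz̄)² = 172.0000
r_1(Δz) = -113.0000 / 172.0000 = -0.657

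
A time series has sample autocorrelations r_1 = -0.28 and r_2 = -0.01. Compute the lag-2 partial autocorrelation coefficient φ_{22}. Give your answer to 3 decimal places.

-0.096

φ_{22} = (r_2 − r_1²) / (1 − r_1²)
r_1² = (-0.28)² = 0.0784
Numerator = -0.01 − 0.0784 = -0.0884; denominator = 1 − 0.0784 = 0.9216
φ_{22} = -0.0884 / 0.9216 = -0.096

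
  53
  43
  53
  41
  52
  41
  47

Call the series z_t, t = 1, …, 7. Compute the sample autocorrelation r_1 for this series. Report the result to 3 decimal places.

Mean z̄ = (53 + 43 + 53 + 41 + 52 + 41 + 47)/7 = 47.1429
Deviations from mean: 5.8571, -4.1429, 5.8571, -6.1429, 4.8571, -6.1429, -0.1429
Σ(z_t−z̄)(z_{t+1}−z̄) = (-24.2653) + (-24.2653) + (-35.9796) + (-29.8367) + (-29.8367) + (0.8776) = -143.3061
Denominator Σ(z_t−z̄)² = 184.8571
r_1 = -143.3061 / 184.8571 = -0.775

-0.775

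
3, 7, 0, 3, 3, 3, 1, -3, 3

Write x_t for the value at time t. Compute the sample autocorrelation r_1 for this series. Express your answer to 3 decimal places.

-0.102

Mean x̄ = (3 + 7 + 0 + 3 + 3 + 3 + 1 − 3 + 3)/9 = 2.2222
Numerator Σ_{t=1}^{8}(x_t−x̄)(x_{t+1}−x̄) = -6.0494
Denominator Σ(x_t−x̄)² = 59.5556
r_1 = -6.0494 / 59.5556 = -0.102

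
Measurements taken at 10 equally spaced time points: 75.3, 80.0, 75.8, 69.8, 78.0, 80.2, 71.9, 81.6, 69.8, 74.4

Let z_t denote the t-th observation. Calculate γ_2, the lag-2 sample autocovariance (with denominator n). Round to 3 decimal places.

Mean z̄ = (75.3 + 80.0 + 75.8 + 69.8 + 78.0 + 80.2 + 71.9 + 81.6 + 69.8 + 74.4)/10 = 75.6800
Σ_{t=1}^{8}(z_t−z̄)(z_{t+2}−z̄) = -19.1088
γ_2 = -19.1088 / 10 = -1.911

-1.911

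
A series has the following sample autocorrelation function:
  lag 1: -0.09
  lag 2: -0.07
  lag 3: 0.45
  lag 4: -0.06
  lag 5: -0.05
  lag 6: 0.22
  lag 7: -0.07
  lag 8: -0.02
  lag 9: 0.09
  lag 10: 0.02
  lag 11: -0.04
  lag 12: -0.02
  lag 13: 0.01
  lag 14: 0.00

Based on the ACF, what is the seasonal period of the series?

3

The largest autocorrelation is r_3 = 0.45, with a weaker echo at lag 6 (0.22); the remaining lags stay at or below 0.09.
The dominant spike at lag 3 indicates a seasonal period of 3.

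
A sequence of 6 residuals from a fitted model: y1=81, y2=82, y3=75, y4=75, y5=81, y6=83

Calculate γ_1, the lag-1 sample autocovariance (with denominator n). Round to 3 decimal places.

1.875

Mean ȳ = (81 + 82 + 75 + 75 + 81 + 83)/6 = 79.5000
Deviations: 1.5000, 2.5000, -4.5000, -4.5000, 1.5000, 3.5000
Σ_{t=1}^{5}(y_t−ȳ)(y_{t+1}−ȳ) = 11.2500
γ_1 = 11.2500 / 6 = 1.875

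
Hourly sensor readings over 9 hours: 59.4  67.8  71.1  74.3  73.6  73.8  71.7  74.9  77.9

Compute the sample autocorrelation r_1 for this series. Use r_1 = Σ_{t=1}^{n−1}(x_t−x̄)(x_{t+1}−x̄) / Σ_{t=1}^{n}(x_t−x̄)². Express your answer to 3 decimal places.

0.339

Mean x̄ = (59.4 + 67.8 + 71.1 + 74.3 + 73.6 + 73.8 + 71.7 + 74.9 + 77.9)/9 = 71.6111
Numerator Σ_{t=1}^{8}(x_t−x̄)(x_{t+1}−x̄) = 77.9832
Denominator Σ(x_t−x̄)² = 230.2489
r_1 = 77.9832 / 230.2489 = 0.339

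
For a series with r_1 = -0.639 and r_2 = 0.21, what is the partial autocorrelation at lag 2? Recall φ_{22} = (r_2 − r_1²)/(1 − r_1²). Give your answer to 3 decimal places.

-0.335

φ_{22} = (r_2 − r_1²) / (1 − r_1²)
r_1² = (-0.639)² = 0.408321
Numerator = 0.21 − 0.4083 = -0.1983; denominator = 1 − 0.4083 = 0.5917
φ_{22} = -0.1983 / 0.5917 = -0.335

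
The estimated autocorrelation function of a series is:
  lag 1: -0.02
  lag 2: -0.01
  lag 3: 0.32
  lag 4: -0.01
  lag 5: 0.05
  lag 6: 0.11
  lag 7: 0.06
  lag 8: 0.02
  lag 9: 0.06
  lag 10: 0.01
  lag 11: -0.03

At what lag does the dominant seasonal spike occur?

The largest autocorrelation is r_3 = 0.32; the remaining lags stay at or below 0.11.
The dominant spike at lag 3 indicates a seasonal period of 3.

3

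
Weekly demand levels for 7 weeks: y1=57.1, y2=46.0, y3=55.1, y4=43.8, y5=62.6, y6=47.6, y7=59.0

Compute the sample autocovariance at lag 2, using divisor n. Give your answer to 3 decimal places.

28.625

Mean ȳ = (57.1 + 46.0 + 55.1 + 43.8 + 62.6 + 47.6 + 59.0)/7 = 53.0286
Deviations: 4.0714, -7.0286, 2.0714, -9.2286, 9.5714, -5.4286, 5.9714
Σ_{t=1}^{5}(y_t−ȳ)(y_{t+2}−ȳ) = 200.3769
γ_2 = 200.3769 / 7 = 28.625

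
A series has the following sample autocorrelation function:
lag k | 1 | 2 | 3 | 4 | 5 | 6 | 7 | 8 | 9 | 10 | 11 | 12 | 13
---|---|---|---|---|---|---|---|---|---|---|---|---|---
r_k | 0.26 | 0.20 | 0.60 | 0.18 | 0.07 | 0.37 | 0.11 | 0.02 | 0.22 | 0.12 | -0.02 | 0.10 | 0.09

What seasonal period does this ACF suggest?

3

The largest autocorrelation is r_3 = 0.60, with a weaker echo at lag 6 (0.37); the remaining lags stay at or below 0.26. The elevated value at lag 1 (0.26), dropping to 0.20 at lag 2, reflects decaying short-term dependence rather than seasonality.
The dominant spike at lag 3 indicates a seasonal period of 3.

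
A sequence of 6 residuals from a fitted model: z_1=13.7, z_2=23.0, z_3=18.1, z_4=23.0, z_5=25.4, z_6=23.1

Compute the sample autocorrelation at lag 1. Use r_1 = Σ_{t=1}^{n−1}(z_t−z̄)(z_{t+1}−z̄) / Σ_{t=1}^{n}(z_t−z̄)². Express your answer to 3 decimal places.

Mean z̄ = (13.7 + 23.0 + 18.1 + 23.0 + 25.4 + 23.1)/6 = 21.0500
Σ(z_t−z̄)(z_{t+1}−z̄) = (-14.3325) + (-5.7525) + (-5.7525) + (8.4825) + (8.9175) = -8.4375
Denominator Σ(z_t−z̄)² = 93.4550
r_1 = -8.4375 / 93.4550 = -0.090

-0.090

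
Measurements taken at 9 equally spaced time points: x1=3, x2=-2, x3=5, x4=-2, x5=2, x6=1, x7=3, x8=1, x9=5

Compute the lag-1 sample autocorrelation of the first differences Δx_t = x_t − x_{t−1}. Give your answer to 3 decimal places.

First differences Δx: -5, 7, -7, 4, -1, 2, -2, 4
Mean of differences = 0.2500
Numerator Σ(Δx_t−Δx̄)(Δx_{t+1}−Δx̄) = -130.8125
Denominator Σ(Δx_t−Δx̄)² = 163.5000
r_1(Δx) = -130.8125 / 163.5000 = -0.800

-0.800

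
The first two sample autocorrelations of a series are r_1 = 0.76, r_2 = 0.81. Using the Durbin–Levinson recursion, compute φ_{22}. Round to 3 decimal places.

0.550

φ_{22} = (r_2 − r_1²) / (1 − r_1²)
r_1² = (0.76)² = 0.5776
Numerator = 0.81 − 0.5776 = 0.2324; denominator = 1 − 0.5776 = 0.4224
φ_{22} = 0.2324 / 0.4224 = 0.550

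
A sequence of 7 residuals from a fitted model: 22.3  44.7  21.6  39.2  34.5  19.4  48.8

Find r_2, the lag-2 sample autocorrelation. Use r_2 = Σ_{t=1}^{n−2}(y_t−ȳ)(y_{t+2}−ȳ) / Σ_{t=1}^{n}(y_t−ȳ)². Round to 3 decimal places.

Mean ȳ = (22.3 + 44.7 + 21.6 + 39.2 + 34.5 + 19.4 + 48.8)/7 = 32.9286
Deviations from mean: -10.6286, 11.7714, -11.3286, 6.2714, 1.5714, -13.5286, 15.8714
Numerator Σ_{t=1}^{5}(y_t−ȳ)(y_{t+2}−ȳ) = 116.5255
Denominator Σ(y_t−ȳ)² = 856.5943
r_2 = 116.5255 / 856.5943 = 0.136

0.136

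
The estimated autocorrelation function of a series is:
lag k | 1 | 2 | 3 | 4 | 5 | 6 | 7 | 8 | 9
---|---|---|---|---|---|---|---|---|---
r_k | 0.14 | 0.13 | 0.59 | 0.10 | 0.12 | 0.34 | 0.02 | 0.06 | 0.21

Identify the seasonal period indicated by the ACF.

3

The largest autocorrelation is r_3 = 0.59, with weaker echoes at lags 6 (0.34) and 9 (0.21); the remaining lags stay at or below 0.14.
The dominant spike at lag 3 indicates a seasonal period of 3.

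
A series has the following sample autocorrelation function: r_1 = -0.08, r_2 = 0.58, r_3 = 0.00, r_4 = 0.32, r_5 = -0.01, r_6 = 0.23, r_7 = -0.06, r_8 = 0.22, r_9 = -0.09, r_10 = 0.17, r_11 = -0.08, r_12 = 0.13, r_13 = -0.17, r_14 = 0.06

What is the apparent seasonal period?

The largest autocorrelation is r_2 = 0.58, with weaker echoes at lags 4 (0.32), 6 (0.23), 8 (0.22) and 10 (0.17); the remaining lags stay at or below 0.13.
The dominant spike at lag 2 indicates a seasonal period of 2.

2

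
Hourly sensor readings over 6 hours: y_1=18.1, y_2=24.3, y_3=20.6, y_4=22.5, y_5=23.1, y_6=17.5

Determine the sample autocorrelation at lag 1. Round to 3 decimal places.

Mean ȳ = (18.1 + 24.3 + 20.6 + 22.5 + 23.1 + 17.5)/6 = 21.0167
Deviations from mean: -2.9167, 3.2833, -0.4167, 1.4833, 2.0833, -3.5167
Σ(y_t−ȳ)(y_{t+1}−ȳ) = (-9.5764) + (-1.3681) + (-0.6181) + (3.0903) + (-7.3264) = -15.7986
Denominator Σ(y_t−ȳ)² = 38.3683
r_1 = -15.7986 / 38.3683 = -0.412

-0.412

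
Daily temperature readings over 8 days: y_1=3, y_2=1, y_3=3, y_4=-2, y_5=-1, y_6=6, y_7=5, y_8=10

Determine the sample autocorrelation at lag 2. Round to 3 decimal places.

Mean ȳ = (3 + 1 + 3 − 2 − 1 + 6 + 5 + 10)/8 = 3.1250
Deviations from mean: -0.1250, -2.1250, -0.1250, -5.1250, -4.1250, 2.8750, 1.8750, 6.8750
Σ(y_t−ȳ)(y_{t+2}−ȳ) = (0.0156) + (10.8906) + (0.5156) + (-14.7344) + (-7.7344) + (19.7656) = 8.7188
Denominator Σ(y_t−ȳ)² = 106.8750
r_2 = 8.7188 / 106.8750 = 0.082

0.082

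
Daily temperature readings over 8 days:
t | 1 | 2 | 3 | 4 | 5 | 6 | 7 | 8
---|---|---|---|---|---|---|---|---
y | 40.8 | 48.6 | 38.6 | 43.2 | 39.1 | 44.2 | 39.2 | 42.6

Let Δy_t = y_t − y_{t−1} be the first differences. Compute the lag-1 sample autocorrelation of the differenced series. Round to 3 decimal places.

First differences Δy: 7.8, -10.0, 4.6, -4.1, 5.1, -5.0, 3.4
Mean of differences = 0.2571
Numerator Σ(Δy_t−Δȳ)(Δy_{t+1}−Δȳ) = -203.9190
Denominator Σ(Δy_t−Δȳ)² = 260.9171
r_1(Δy) = -203.9190 / 260.9171 = -0.782

-0.782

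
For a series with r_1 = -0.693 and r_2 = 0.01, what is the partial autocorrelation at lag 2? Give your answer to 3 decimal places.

-0.905

φ_{22} = (r_2 − r_1²) / (1 − r_1²)
r_1² = (-0.693)² = 0.480249
Numerator = 0.01 − 0.4802 = -0.4702; denominator = 1 − 0.4802 = 0.5198
φ_{22} = -0.4702 / 0.5198 = -0.905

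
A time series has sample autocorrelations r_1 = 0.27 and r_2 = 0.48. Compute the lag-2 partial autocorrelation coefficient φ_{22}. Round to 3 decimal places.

φ_{22} = (r_2 − r_1²) / (1 − r_1²)
r_1² = (0.27)² = 0.0729
Numerator = 0.48 − 0.0729 = 0.4071; denominator = 1 − 0.0729 = 0.9271
φ_{22} = 0.4071 / 0.9271 = 0.439

0.439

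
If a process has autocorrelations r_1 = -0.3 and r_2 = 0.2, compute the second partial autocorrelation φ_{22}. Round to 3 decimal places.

0.121

φ_{22} = (r_2 − r_1²) / (1 − r_1²)
r_1² = (-0.3)² = 0.09
Numerator = 0.2 − 0.0900 = 0.1100; denominator = 1 − 0.0900 = 0.9100
φ_{22} = 0.1100 / 0.9100 = 0.121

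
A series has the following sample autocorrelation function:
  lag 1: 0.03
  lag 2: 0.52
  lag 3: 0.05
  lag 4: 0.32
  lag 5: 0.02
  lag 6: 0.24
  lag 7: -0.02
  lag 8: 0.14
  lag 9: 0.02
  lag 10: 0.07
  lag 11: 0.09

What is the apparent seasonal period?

The largest autocorrelation is r_2 = 0.52, with weaker echoes at lags 4 (0.32) and 6 (0.24); the remaining lags stay at or below 0.14.
The dominant spike at lag 2 indicates a seasonal period of 2.

2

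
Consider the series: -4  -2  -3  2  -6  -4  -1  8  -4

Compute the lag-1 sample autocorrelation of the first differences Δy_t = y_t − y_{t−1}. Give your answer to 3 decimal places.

First differences Δy: 2, -1, 5, -8, 2, 3, 9, -12
Mean of differences = 0.0000
Numerator Σ(Δy_t−Δȳ)(Δy_{t+1}−Δȳ) = -138.0000
Denominator Σ(Δy_t−Δȳ)² = 332.0000
r_1(Δy) = -138.0000 / 332.0000 = -0.416

-0.416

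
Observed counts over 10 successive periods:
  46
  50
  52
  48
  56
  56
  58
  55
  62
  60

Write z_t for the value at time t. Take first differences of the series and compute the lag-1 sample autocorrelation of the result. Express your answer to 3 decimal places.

-0.652

First differences Δz: 4, 2, -4, 8, 0, 2, -3, 7, -2
Mean of differences = 1.5556
Numerator Σ(Δz_t−Δz̄)(Δz_{t+1}−Δz̄) = -94.0864
Denominator Σ(Δz_t−Δz̄)² = 144.2222
r_1(Δz) = -94.0864 / 144.2222 = -0.652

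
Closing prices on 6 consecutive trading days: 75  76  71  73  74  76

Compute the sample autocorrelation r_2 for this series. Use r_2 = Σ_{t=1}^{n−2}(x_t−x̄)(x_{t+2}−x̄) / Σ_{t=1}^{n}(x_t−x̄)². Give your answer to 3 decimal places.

Mean x̄ = (75 + 76 + 71 + 73 + 74 + 76)/6 = 74.1667
Deviations from mean: 0.8333, 1.8333, -3.1667, -1.1667, -0.1667, 1.8333
Σ(x_t−x̄)(x_{t+2}−x̄) = (-2.6389) + (-2.1389) + (0.5278) + (-2.1389) = -6.3889
Denominator Σ(x_t−x̄)² = 18.8333
r_2 = -6.3889 / 18.8333 = -0.339

-0.339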